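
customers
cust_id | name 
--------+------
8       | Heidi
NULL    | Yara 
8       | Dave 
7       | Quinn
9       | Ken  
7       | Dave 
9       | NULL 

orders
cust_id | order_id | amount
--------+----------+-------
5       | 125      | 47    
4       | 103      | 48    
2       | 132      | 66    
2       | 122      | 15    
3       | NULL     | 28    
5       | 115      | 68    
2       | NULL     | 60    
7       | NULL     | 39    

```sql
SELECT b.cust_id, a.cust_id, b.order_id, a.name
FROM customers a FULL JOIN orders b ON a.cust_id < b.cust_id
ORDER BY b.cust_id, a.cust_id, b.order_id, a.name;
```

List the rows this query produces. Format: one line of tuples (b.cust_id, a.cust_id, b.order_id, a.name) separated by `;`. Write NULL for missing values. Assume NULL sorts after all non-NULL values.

(2, NULL, 122, NULL); (2, NULL, 132, NULL); (2, NULL, NULL, NULL); (3, NULL, NULL, NULL); (4, NULL, 103, NULL); (5, NULL, 115, NULL); (5, NULL, 125, NULL); (7, NULL, NULL, NULL); (NULL, 7, NULL, Dave); (NULL, 7, NULL, Quinn); (NULL, 8, NULL, Dave); (NULL, 8, NULL, Heidi); (NULL, 9, NULL, Ken); (NULL, 9, NULL, NULL); (NULL, NULL, NULL, Yara)

FULL OUTER JOIN keeps every row from both sides; unmatched rows get NULL for the other side's columns.
Matching on a.cust_id < b.cust_id. A NULL in a compared column never satisfies the condition.
Matched pairs: 0; unmatched a rows kept: 7; unmatched b rows kept: 8.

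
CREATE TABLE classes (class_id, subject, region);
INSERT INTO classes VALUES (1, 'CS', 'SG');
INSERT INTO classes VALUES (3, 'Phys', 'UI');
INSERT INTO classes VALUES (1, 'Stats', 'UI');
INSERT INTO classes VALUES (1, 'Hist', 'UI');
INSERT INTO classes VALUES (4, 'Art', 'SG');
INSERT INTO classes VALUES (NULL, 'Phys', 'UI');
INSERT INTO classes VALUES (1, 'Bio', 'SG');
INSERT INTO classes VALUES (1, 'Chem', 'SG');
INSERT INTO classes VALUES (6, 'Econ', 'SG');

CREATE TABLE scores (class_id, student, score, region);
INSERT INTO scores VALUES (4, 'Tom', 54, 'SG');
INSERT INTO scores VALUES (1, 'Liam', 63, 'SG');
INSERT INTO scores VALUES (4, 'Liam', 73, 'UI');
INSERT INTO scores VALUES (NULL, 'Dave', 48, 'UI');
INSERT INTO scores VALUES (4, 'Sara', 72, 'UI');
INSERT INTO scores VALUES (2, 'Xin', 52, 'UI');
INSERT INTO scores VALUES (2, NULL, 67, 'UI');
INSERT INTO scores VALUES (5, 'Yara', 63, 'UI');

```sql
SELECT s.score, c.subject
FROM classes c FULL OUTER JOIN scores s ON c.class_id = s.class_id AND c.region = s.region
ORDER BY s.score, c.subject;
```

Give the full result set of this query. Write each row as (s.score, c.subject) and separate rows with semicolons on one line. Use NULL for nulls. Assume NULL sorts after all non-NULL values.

FULL OUTER JOIN keeps every row from both sides; unmatched rows get NULL for the other side's columns.
Matching on c.class_id = s.class_id AND c.region = s.region. A NULL in a compared column never satisfies the condition.
- c[0] class_id=1, region=SG → 1 match(es) in s → 1 row(s).
- c[1] class_id=3, region=UI → no match; kept with NULLs on the s side.
- c[2] class_id=1, region=UI → no match; kept with NULLs on the s side.
- c[3] class_id=1, region=UI → no match; kept with NULLs on the s side.
- c[4] class_id=4, region=SG → 1 match(es) in s → 1 row(s).
- c[5] class_id=NULL, region=UI → no match; kept with NULLs on the s side.
- c[6] class_id=1, region=SG → 1 match(es) in s → 1 row(s).
- c[7] class_id=1, region=SG → 1 match(es) in s → 1 row(s).
- c[8] class_id=6, region=SG → no match; kept with NULLs on the s side.
- 6 row(s) from s found no c partner → padded with NULL.

(48, NULL); (52, NULL); (54, Art); (63, Bio); (63, CS); (63, Chem); (63, NULL); (67, NULL); (72, NULL); (73, NULL); (NULL, Econ); (NULL, Hist); (NULL, Phys); (NULL, Phys); (NULL, Stats)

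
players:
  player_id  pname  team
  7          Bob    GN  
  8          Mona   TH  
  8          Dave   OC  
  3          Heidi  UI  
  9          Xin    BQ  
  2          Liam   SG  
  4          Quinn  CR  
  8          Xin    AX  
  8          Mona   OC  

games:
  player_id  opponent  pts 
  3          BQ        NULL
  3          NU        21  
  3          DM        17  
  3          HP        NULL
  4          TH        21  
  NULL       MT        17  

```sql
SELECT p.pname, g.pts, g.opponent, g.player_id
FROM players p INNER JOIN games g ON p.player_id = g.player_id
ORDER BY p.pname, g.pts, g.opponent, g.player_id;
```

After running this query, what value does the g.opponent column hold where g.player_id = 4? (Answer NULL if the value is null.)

TH

INNER JOIN keeps only pairs where the ON condition holds.
Matching on p.player_id = g.player_id. A NULL in a compared column never satisfies the condition.
Matched pairs: 5.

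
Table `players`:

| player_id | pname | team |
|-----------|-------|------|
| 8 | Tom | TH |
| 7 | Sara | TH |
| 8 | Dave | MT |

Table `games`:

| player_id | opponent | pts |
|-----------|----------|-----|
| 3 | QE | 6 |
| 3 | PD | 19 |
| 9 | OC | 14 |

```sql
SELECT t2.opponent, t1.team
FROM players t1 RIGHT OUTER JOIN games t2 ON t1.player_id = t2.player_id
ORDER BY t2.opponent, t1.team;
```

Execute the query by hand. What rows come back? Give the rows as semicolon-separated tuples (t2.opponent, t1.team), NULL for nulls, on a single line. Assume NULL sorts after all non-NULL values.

RIGHT JOIN keeps every row from `games`; unmatched rows get NULL for `players`'s columns.
Matching on t1.player_id = t2.player_id.
Matched pairs: 0; unmatched t2 rows kept: 3.

(OC, NULL); (PD, NULL); (QE, NULL)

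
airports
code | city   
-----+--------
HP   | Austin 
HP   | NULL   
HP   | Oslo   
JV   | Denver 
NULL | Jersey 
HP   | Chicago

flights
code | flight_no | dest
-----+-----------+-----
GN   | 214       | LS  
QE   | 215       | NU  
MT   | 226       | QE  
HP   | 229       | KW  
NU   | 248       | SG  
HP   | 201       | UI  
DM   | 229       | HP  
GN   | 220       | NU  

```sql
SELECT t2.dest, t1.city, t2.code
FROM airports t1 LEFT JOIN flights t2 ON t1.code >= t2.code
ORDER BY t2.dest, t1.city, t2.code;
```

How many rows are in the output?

LEFT JOIN keeps every row from `airports`; unmatched rows get NULL for `flights`'s columns.
Matching on t1.code >= t2.code. A NULL in a compared column never satisfies the condition.
- t1[0] code=HP → 5 match(es) in t2 → 5 row(s).
- t1[1] code=HP → 5 match(es) in t2 → 5 row(s).
- t1[2] code=HP → 5 match(es) in t2 → 5 row(s).
- t1[3] code=JV → 5 match(es) in t2 → 5 row(s).
- t1[4] code=NULL → no match; kept with NULLs on the t2 side.
- t1[5] code=HP → 5 match(es) in t2 → 5 row(s).
Total: 25 matched + 1 padded = 26 rows.

26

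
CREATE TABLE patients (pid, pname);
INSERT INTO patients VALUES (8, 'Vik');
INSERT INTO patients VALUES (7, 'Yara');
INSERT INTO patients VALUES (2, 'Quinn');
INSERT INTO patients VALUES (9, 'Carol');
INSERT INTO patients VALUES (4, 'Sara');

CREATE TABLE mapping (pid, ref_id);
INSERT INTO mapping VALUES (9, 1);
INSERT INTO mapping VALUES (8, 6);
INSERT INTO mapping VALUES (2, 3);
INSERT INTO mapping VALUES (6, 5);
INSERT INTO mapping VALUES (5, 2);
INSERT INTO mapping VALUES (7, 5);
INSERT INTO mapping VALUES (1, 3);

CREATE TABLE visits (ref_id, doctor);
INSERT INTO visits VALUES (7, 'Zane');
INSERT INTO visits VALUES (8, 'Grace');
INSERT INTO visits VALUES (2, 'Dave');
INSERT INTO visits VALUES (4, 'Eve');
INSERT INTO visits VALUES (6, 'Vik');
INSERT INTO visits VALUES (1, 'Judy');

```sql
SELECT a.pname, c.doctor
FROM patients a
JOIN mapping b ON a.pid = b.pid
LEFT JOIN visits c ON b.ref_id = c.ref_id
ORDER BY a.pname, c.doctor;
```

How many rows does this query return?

4

Evaluate left to right. First `patients a INNER JOIN mapping b` on pid: 4 row(s).
Then LEFT JOIN `visits c` on ref_id: each of those 4 rows is kept; rows whose b.ref_id has no match in c get NULL for c's columns.
Result: 4 row(s).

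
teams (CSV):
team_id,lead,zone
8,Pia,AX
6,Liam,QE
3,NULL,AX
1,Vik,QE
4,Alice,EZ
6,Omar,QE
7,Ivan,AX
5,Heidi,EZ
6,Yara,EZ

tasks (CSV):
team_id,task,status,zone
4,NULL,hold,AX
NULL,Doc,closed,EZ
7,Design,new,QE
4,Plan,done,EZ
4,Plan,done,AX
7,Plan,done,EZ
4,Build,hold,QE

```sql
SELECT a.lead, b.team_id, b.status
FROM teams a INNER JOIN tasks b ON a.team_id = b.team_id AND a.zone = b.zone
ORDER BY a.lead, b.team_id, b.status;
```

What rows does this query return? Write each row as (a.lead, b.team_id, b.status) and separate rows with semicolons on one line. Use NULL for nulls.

(Alice, 4, done)

INNER JOIN keeps only pairs where the ON condition holds.
Matching on a.team_id = b.team_id AND a.zone = b.zone. A NULL in a compared column never satisfies the condition.
- a[0] team_id=8, zone=AX → no match; dropped.
- a[1] team_id=6, zone=QE → no match; dropped.
- a[2] team_id=3, zone=AX → no match; dropped.
- a[3] team_id=1, zone=QE → no match; dropped.
- a[4] team_id=4, zone=EZ → 1 match(es) in b → 1 row(s).
- a[5] team_id=6, zone=QE → no match; dropped.
- a[6] team_id=7, zone=AX → no match; dropped.
- a[7] team_id=5, zone=EZ → no match; dropped.
- a[8] team_id=6, zone=EZ → no match; dropped.
After projecting and ordering:
a.lead | b.team_id | b.status
Alice | 4 | done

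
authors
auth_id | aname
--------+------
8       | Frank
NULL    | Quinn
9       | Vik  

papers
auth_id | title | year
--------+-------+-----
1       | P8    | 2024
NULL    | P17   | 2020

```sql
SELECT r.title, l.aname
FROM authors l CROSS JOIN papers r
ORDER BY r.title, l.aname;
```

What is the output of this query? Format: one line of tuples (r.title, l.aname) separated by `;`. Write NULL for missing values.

CROSS JOIN pairs every row of `authors` with every row of `papers`: 3 × 2 = 6 rows.
After projecting and ordering:
r.title | l.aname
P17 | Frank
P17 | Quinn
P17 | Vik
P8 | Frank
P8 | Quinn
P8 | Vik

(P17, Frank); (P17, Quinn); (P17, Vik); (P8, Frank); (P8, Quinn); (P8, Vik)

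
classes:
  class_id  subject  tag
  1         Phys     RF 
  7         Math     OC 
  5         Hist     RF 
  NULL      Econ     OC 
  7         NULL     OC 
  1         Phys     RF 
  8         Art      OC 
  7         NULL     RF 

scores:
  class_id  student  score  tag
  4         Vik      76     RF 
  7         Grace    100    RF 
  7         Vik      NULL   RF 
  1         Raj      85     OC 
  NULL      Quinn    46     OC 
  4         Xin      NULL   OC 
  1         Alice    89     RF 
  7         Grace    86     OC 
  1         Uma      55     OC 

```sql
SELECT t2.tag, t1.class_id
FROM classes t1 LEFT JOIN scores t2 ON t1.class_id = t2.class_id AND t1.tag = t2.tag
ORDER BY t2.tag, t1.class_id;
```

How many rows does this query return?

9

LEFT JOIN keeps every row from `classes`; unmatched rows get NULL for `scores`'s columns.
Matching on t1.class_id = t2.class_id AND t1.tag = t2.tag. A NULL in a compared column never satisfies the condition.
Matched pairs: 6; unmatched t1 rows kept: 3.
Total: 6 matched + 3 padded = 9 rows.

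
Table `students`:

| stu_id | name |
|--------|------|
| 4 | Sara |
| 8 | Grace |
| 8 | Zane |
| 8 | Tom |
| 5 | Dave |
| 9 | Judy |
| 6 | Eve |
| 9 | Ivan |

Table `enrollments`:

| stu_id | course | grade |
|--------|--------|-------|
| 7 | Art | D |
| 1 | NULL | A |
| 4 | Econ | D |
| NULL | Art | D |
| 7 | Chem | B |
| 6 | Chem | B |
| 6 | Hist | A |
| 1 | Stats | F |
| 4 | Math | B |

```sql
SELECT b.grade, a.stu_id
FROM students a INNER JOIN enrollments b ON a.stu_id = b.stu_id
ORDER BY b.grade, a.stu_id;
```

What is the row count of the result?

4

INNER JOIN keeps only pairs where the ON condition holds.
Matching on a.stu_id = b.stu_id. A NULL in a compared column never satisfies the condition.
Matched pairs: 4.
Total: 4 rows.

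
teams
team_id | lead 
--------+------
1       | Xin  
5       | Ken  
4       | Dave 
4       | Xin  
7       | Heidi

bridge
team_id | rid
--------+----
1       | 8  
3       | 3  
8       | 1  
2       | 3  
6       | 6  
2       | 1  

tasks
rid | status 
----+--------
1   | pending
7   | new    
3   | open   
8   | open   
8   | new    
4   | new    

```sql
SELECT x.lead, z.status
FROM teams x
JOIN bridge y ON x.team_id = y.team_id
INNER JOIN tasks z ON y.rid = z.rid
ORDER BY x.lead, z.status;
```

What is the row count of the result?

2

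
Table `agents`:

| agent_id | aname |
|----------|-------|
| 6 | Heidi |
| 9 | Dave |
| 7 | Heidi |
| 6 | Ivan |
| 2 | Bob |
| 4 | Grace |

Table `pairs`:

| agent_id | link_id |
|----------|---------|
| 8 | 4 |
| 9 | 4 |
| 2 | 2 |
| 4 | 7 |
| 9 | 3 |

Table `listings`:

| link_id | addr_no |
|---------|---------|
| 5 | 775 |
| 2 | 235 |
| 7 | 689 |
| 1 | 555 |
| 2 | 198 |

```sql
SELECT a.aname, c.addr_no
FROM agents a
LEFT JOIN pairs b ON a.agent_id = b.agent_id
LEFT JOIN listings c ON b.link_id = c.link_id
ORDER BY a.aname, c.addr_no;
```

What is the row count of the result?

Joins associate left-to-right: agents LEFT JOIN pairs on agent_id gives 7 intermediate row(s).
Then LEFT JOIN `listings c` on link_id: each of those 7 rows is kept; rows whose b.link_id has no match in c get NULL for c's columns.
Result: 8 row(s).

8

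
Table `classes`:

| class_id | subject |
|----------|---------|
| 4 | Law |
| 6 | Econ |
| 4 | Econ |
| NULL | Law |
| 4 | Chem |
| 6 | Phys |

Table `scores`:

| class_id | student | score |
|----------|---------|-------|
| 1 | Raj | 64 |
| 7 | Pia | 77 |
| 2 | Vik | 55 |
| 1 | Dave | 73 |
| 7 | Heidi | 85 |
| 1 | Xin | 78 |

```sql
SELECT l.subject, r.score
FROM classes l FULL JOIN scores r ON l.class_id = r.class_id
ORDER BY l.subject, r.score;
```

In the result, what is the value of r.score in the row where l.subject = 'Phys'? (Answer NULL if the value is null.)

NULL

FULL OUTER JOIN keeps every row from both sides; unmatched rows get NULL for the other side's columns.
Matching on l.class_id = r.class_id. A NULL in a compared column never satisfies the condition.
- l[0] class_id=4 → no match; kept with NULLs on the r side.
- l[1] class_id=6 → no match; kept with NULLs on the r side.
- l[2] class_id=4 → no match; kept with NULLs on the r side.
- l[3] class_id=NULL → no match; kept with NULLs on the r side.
- l[4] class_id=4 → no match; kept with NULLs on the r side.
- l[5] class_id=6 → no match; kept with NULLs on the r side.
- 6 r row(s) had no l match → kept, l columns NULL.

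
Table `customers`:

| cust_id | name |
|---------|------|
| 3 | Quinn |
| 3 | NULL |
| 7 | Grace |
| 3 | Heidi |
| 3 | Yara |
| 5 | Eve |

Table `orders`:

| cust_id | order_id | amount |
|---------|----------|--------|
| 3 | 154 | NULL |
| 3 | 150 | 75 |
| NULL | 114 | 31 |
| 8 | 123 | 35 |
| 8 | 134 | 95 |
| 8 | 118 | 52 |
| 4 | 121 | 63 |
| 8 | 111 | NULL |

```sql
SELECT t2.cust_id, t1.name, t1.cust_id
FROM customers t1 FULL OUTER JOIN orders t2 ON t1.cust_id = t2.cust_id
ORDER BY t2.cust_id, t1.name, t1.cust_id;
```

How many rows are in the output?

16

FULL OUTER JOIN keeps every row from both sides; unmatched rows get NULL for the other side's columns.
Matching on t1.cust_id = t2.cust_id. A NULL in a compared column never satisfies the condition.
Matched pairs: 8; unmatched t1 rows kept: 2; unmatched t2 rows kept: 6.
Total: 8 matched + 8 padded = 16 rows.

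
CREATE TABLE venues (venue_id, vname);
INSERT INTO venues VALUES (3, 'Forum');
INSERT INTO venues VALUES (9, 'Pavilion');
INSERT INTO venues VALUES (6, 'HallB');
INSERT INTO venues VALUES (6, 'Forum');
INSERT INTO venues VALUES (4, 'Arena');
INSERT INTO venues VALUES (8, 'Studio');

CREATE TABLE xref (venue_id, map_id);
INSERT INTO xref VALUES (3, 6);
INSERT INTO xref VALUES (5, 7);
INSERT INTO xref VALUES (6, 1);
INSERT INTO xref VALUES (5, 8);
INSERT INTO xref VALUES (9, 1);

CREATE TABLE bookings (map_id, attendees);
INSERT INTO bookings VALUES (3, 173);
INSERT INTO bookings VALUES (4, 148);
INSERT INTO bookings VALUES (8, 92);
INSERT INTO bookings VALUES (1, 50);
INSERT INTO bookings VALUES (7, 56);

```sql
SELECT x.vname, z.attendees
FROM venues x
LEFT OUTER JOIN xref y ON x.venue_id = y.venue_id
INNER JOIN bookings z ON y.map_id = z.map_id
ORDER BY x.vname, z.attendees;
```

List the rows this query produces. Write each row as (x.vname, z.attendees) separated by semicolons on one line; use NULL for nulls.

(Forum, 50); (HallB, 50); (Pavilion, 50)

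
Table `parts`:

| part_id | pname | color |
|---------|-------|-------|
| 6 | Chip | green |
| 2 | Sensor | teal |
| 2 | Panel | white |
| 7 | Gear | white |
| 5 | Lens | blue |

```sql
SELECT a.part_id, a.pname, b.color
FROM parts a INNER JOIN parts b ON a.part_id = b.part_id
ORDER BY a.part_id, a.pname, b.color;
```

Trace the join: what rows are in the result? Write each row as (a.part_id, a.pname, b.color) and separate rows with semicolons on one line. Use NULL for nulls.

(2, Panel, teal); (2, Panel, white); (2, Sensor, teal); (2, Sensor, white); (5, Lens, blue); (6, Chip, green); (7, Gear, white)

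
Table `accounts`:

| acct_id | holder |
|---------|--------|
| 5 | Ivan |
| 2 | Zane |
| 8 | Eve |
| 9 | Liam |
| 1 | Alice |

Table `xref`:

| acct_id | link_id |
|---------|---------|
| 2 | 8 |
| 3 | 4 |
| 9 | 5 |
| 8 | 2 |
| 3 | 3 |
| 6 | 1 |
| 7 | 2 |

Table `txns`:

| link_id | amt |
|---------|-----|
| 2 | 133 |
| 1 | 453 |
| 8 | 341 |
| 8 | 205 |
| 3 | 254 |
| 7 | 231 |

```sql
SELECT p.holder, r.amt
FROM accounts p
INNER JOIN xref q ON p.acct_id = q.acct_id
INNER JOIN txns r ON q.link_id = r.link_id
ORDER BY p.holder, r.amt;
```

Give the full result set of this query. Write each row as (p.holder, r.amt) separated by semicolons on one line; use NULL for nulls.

Step 1 — p INNER JOIN q on acct_id → 3 row(s).
Then INNER JOIN `txns r` on link_id: keep only rows whose q.link_id appears in r.

(Eve, 133); (Zane, 205); (Zane, 341)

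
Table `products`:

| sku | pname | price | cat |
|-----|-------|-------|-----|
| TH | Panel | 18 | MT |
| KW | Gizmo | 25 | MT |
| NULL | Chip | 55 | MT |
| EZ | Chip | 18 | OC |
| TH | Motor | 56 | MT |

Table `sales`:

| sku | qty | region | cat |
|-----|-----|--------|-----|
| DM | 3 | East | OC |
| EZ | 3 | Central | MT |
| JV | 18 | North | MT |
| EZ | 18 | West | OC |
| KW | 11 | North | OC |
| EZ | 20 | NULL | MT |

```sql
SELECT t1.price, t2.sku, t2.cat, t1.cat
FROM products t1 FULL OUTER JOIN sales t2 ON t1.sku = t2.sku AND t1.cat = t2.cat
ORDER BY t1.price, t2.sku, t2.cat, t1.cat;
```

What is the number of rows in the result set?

FULL OUTER JOIN keeps every row from both sides; unmatched rows get NULL for the other side's columns.
Matching on t1.sku = t2.sku AND t1.cat = t2.cat. A NULL in a compared column never satisfies the condition.
Matched pairs: 1; unmatched t1 rows kept: 4; unmatched t2 rows kept: 5.
Total: 1 matched + 9 padded = 10 rows.

10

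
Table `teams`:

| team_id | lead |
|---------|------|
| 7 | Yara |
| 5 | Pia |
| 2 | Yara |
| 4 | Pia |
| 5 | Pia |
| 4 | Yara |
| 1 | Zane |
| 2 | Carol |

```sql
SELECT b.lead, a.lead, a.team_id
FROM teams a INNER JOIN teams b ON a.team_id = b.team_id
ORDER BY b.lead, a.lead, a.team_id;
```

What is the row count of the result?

INNER JOIN keeps only pairs where the ON condition holds.
Matching on a.team_id = b.team_id.
Matched pairs: 14.
Total: 14 rows.

14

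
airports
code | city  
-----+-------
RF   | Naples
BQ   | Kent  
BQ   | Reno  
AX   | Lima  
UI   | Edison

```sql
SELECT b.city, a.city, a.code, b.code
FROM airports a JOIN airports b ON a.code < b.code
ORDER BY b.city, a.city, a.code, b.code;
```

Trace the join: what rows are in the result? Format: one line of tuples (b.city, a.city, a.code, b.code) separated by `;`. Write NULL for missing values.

(Edison, Kent, BQ, UI); (Edison, Lima, AX, UI); (Edison, Naples, RF, UI); (Edison, Reno, BQ, UI); (Kent, Lima, AX, BQ); (Naples, Kent, BQ, RF); (Naples, Lima, AX, RF); (Naples, Reno, BQ, RF); (Reno, Lima, AX, BQ)

INNER JOIN keeps only pairs where the ON condition holds.
Matching on a.code < b.code.
- a row (code=RF): matches 1 b row(s) → 1 output row(s).
- a row (code=BQ): matches 2 b row(s) → 2 output row(s).
- a row (code=BQ): matches 2 b row(s) → 2 output row(s).
- a row (code=AX): matches 4 b row(s) → 4 output row(s).
- a row (code=UI): no match → dropped.
After projecting and ordering:
b.city | a.city | a.code | b.code
Edison | Kent | BQ | UI
Edison | Lima | AX | UI
Edison | Naples | RF | UI
Edison | Reno | BQ | UI
Kent | Lima | AX | BQ
Naples | Kent | BQ | RF
Naples | Lima | AX | RF
Naples | Reno | BQ | RF
Reno | Lima | AX | BQ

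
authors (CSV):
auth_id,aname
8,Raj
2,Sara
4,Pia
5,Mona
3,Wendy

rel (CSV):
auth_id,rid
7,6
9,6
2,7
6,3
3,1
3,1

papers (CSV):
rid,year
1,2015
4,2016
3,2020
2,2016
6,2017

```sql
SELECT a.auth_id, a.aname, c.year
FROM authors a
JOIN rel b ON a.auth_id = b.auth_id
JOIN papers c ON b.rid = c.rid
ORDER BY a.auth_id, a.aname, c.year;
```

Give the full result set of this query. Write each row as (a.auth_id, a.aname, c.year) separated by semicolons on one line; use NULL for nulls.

(3, Wendy, 2015); (3, Wendy, 2015)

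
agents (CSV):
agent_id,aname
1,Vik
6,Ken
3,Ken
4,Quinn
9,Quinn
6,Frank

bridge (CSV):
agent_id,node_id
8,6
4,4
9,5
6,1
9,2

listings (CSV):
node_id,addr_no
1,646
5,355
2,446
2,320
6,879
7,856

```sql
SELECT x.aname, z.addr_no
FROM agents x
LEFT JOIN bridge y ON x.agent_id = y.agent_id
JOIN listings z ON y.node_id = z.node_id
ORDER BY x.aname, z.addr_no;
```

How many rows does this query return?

5

Joins associate left-to-right: agents LEFT JOIN bridge on agent_id gives 7 intermediate row(s).
Then INNER JOIN `listings z` on node_id: keep only rows whose y.node_id appears in z.
Result: 5 row(s).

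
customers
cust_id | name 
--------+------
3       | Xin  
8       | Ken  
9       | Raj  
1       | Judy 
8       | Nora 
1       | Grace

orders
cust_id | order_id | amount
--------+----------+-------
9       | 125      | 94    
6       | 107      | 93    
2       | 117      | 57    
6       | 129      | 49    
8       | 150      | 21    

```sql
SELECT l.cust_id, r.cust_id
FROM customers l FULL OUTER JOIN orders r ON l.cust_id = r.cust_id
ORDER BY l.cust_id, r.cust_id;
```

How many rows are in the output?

9

FULL OUTER JOIN keeps every row from both sides; unmatched rows get NULL for the other side's columns.
Matching on l.cust_id = r.cust_id.
- l (cust_id=3) has no partner → padded with NULL.
- l (cust_id=8) pairs with 1 row(s) of r.
- l (cust_id=9) pairs with 1 row(s) of r.
- l (cust_id=1) has no partner → padded with NULL.
- l (cust_id=8) pairs with 1 row(s) of r.
- l (cust_id=1) has no partner → padded with NULL.
- 3 r row(s) had no l match → kept, l columns NULL.
Total: 3 matched + 6 padded = 9 rows.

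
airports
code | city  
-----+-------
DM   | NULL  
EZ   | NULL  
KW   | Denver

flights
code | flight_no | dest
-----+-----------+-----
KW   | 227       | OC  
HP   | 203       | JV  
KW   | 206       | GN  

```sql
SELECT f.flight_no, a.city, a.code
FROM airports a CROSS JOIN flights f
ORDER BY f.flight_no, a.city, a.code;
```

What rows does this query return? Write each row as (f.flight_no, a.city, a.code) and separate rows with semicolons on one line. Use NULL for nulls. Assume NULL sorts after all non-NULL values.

(203, Denver, KW); (203, NULL, DM); (203, NULL, EZ); (206, Denver, KW); (206, NULL, DM); (206, NULL, EZ); (227, Denver, KW); (227, NULL, DM); (227, NULL, EZ)

CROSS JOIN pairs every row of `airports` with every row of `flights`: 3 × 3 = 9 rows.
After projecting and ordering:
f.flight_no | a.city | a.code
203 | Denver | KW
203 | NULL | DM
203 | NULL | EZ
206 | Denver | KW
206 | NULL | DM
206 | NULL | EZ
227 | Denver | KW
227 | NULL | DM
227 | NULL | EZ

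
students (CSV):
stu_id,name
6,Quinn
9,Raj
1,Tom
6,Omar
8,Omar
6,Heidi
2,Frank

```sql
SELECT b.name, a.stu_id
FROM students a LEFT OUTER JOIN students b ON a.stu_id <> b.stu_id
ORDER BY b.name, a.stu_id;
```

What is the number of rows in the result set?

36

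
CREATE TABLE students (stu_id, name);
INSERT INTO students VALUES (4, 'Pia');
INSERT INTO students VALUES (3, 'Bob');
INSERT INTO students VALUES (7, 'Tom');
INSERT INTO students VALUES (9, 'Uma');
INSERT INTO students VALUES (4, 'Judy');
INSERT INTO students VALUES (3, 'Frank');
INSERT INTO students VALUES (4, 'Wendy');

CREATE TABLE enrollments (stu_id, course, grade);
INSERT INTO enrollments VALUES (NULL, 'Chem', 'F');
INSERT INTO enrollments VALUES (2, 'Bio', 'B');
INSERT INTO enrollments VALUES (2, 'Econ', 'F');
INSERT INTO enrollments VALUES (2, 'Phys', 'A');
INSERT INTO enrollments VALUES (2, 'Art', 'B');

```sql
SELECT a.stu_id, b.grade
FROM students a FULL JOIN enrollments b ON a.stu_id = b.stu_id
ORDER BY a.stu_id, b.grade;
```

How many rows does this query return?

12

FULL OUTER JOIN keeps every row from both sides; unmatched rows get NULL for the other side's columns.
Matching on a.stu_id = b.stu_id. A NULL in a compared column never satisfies the condition.
Matched pairs: 0; unmatched a rows kept: 7; unmatched b rows kept: 5.
Total: 0 matched + 12 padded = 12 rows.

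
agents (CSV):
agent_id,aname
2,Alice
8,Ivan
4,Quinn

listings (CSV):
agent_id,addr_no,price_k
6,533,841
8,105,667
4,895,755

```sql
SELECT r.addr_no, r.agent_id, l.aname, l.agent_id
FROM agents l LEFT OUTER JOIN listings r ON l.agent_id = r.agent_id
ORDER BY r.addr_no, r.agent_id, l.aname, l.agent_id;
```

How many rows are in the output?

LEFT JOIN keeps every row from `agents`; unmatched rows get NULL for `listings`'s columns.
Matching on l.agent_id = r.agent_id.
- l[0] agent_id=2 → no match; kept with NULLs on the r side.
- l[1] agent_id=8 → 1 match(es) in r → 1 row(s).
- l[2] agent_id=4 → 1 match(es) in r → 1 row(s).
Total: 2 matched + 1 padded = 3 rows.

3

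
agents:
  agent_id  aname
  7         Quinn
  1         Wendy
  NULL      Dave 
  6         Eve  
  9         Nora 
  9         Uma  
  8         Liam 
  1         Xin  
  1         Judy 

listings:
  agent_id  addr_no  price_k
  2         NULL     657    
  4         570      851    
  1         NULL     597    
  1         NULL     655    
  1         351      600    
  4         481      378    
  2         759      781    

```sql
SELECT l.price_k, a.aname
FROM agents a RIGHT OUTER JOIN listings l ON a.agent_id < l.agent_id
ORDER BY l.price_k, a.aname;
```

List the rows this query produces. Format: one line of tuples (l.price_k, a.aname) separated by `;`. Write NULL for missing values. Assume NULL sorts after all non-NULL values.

RIGHT JOIN keeps every row from `listings`; unmatched rows get NULL for `agents`'s columns.
Matching on a.agent_id < l.agent_id. A NULL in a compared column never satisfies the condition.
Matched pairs: 12; unmatched l rows kept: 3.

(378, Judy); (378, Wendy); (378, Xin); (597, NULL); (600, NULL); (655, NULL); (657, Judy); (657, Wendy); (657, Xin); (781, Judy); (781, Wendy); (781, Xin); (851, Judy); (851, Wendy); (851, Xin)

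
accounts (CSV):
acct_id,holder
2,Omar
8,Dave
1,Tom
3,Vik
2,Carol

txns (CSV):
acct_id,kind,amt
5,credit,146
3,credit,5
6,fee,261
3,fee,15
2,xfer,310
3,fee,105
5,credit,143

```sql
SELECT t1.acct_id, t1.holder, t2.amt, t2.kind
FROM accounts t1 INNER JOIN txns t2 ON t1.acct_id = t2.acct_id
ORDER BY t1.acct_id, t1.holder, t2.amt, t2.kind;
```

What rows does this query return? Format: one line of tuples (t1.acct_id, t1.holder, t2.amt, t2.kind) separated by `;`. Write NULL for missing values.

(2, Carol, 310, xfer); (2, Omar, 310, xfer); (3, Vik, 5, credit); (3, Vik, 15, fee); (3, Vik, 105, fee)

INNER JOIN keeps only pairs where the ON condition holds.
Matching on t1.acct_id = t2.acct_id.
Matched pairs: 5.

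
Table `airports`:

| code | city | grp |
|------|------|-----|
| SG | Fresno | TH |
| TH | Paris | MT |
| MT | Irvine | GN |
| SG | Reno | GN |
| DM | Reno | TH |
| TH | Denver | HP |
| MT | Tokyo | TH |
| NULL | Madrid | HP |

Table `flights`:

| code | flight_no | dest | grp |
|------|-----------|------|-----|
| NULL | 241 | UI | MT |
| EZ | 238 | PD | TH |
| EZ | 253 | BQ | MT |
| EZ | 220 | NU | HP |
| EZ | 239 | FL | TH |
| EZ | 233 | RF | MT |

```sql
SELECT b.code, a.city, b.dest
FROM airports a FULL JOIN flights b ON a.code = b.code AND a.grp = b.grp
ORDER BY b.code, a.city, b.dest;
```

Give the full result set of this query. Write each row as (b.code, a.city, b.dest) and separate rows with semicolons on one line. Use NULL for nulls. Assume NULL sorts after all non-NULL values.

(EZ, NULL, BQ); (EZ, NULL, FL); (EZ, NULL, NU); (EZ, NULL, PD); (EZ, NULL, RF); (NULL, Denver, NULL); (NULL, Fresno, NULL); (NULL, Irvine, NULL); (NULL, Madrid, NULL); (NULL, Paris, NULL); (NULL, Reno, NULL); (NULL, Reno, NULL); (NULL, Tokyo, NULL); (NULL, NULL, UI)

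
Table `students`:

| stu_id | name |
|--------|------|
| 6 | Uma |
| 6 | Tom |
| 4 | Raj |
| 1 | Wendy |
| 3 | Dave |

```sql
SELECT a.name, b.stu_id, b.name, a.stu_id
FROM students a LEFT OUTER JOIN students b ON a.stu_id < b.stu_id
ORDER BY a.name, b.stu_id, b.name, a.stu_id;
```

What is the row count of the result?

11

LEFT JOIN keeps every row from `students a`; unmatched rows get NULL for `students b`'s columns.
Matching on a.stu_id < b.stu_id.
- a row (stu_id=6): no match → kept, b columns NULL.
- a row (stu_id=6): no match → kept, b columns NULL.
- a row (stu_id=4): matches 2 b row(s) → 2 output row(s).
- a row (stu_id=1): matches 4 b row(s) → 4 output row(s).
- a row (stu_id=3): matches 3 b row(s) → 3 output row(s).
Total: 9 matched + 2 padded = 11 rows.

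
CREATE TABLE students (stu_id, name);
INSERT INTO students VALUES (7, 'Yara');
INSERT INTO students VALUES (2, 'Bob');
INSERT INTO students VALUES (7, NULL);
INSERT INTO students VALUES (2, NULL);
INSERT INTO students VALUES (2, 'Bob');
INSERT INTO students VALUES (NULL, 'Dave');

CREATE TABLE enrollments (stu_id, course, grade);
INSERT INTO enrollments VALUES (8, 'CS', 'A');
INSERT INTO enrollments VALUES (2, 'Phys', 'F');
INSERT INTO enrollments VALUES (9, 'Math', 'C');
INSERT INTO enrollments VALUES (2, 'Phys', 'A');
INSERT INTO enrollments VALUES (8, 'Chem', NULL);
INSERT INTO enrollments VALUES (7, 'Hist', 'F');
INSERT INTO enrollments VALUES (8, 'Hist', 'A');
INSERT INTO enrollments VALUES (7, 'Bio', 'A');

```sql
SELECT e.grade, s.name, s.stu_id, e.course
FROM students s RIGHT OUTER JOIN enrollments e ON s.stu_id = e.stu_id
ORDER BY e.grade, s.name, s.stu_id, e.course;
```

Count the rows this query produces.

RIGHT JOIN keeps every row from `enrollments`; unmatched rows get NULL for `students`'s columns.
Matching on s.stu_id = e.stu_id. A NULL in a compared column never satisfies the condition.
Matched pairs: 10; unmatched e rows kept: 4.
Total: 10 matched + 4 padded = 14 rows.

14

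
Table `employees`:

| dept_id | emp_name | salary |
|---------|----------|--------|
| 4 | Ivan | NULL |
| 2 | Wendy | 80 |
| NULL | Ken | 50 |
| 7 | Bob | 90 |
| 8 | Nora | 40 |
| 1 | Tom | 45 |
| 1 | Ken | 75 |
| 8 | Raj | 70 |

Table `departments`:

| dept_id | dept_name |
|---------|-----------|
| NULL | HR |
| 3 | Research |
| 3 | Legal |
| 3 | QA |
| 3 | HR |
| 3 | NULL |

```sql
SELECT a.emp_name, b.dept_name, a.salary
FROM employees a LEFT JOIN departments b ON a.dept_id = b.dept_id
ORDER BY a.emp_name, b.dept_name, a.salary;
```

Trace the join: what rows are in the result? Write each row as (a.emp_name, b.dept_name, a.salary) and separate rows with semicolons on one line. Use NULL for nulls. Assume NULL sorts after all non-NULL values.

LEFT JOIN keeps every row from `employees`; unmatched rows get NULL for `departments`'s columns.
Matching on a.dept_id = b.dept_id. A NULL in a compared column never satisfies the condition.
- a[0] dept_id=4 → no match; kept with NULLs on the b side.
- a[1] dept_id=2 → no match; kept with NULLs on the b side.
- a[2] dept_id=NULL → no match; kept with NULLs on the b side.
- a[3] dept_id=7 → no match; kept with NULLs on the b side.
- a[4] dept_id=8 → no match; kept with NULLs on the b side.
- a[5] dept_id=1 → no match; kept with NULLs on the b side.
- a[6] dept_id=1 → no match; kept with NULLs on the b side.
- a[7] dept_id=8 → no match; kept with NULLs on the b side.
After projecting and ordering:
a.emp_name | b.dept_name | a.salary
Bob | NULL | 90
Ivan | NULL | NULL
Ken | NULL | 50
Ken | NULL | 75
Nora | NULL | 40
Raj | NULL | 70
Tom | NULL | 45
Wendy | NULL | 80

(Bob, NULL, 90); (Ivan, NULL, NULL); (Ken, NULL, 50); (Ken, NULL, 75); (Nora, NULL, 40); (Raj, NULL, 70); (Tom, NULL, 45); (Wendy, NULL, 80)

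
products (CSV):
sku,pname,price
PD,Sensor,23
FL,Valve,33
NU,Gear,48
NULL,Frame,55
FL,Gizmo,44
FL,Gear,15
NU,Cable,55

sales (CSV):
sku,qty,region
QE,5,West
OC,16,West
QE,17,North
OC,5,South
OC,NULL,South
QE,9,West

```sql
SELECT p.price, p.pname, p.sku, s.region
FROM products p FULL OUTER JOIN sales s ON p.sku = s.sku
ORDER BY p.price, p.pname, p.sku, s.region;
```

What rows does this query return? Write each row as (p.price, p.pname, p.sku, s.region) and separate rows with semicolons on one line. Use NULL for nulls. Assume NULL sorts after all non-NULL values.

(15, Gear, FL, NULL); (23, Sensor, PD, NULL); (33, Valve, FL, NULL); (44, Gizmo, FL, NULL); (48, Gear, NU, NULL); (55, Cable, NU, NULL); (55, Frame, NULL, NULL); (NULL, NULL, NULL, North); (NULL, NULL, NULL, South); (NULL, NULL, NULL, South); (NULL, NULL, NULL, West); (NULL, NULL, NULL, West); (NULL, NULL, NULL, West)

FULL OUTER JOIN keeps every row from both sides; unmatched rows get NULL for the other side's columns.
Matching on p.sku = s.sku. A NULL in a compared column never satisfies the condition.
Matched pairs: 0; unmatched p rows kept: 7; unmatched s rows kept: 6.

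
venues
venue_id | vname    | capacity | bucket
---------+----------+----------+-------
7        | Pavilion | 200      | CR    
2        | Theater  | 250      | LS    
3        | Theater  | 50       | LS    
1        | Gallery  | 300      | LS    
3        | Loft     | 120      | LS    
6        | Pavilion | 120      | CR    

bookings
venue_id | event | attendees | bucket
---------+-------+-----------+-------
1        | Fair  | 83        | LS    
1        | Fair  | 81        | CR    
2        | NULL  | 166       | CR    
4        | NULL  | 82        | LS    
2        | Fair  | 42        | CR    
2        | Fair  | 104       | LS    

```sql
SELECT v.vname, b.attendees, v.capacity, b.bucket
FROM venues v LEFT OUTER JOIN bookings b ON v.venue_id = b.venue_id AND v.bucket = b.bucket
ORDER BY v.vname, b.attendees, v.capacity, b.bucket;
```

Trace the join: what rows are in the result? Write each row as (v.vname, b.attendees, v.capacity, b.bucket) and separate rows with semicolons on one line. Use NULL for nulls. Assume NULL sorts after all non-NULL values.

(Gallery, 83, 300, LS); (Loft, NULL, 120, NULL); (Pavilion, NULL, 120, NULL); (Pavilion, NULL, 200, NULL); (Theater, 104, 250, LS); (Theater, NULL, 50, NULL)

LEFT JOIN keeps every row from `venues`; unmatched rows get NULL for `bookings`'s columns.
Matching on v.venue_id = b.venue_id AND v.bucket = b.bucket.
- v row (venue_id=7, bucket=CR): no match → kept, b columns NULL.
- v row (venue_id=2, bucket=LS): matches 1 b row(s) → 1 output row(s).
- v row (venue_id=3, bucket=LS): no match → kept, b columns NULL.
- v row (venue_id=1, bucket=LS): matches 1 b row(s) → 1 output row(s).
- v row (venue_id=3, bucket=LS): no match → kept, b columns NULL.
- v row (venue_id=6, bucket=CR): no match → kept, b columns NULL.
After projecting and ordering:
v.vname | b.attendees | v.capacity | b.bucket
Gallery | 83 | 300 | LS
Loft | NULL | 120 | NULL
Pavilion | NULL | 120 | NULL
Pavilion | NULL | 200 | NULL
Theater | 104 | 250 | LS
Theater | NULL | 50 | NULL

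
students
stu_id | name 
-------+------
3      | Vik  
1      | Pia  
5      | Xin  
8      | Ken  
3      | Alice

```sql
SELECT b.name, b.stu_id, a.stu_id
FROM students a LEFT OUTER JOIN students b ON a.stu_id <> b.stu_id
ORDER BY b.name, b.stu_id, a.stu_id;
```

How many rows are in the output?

18

LEFT JOIN keeps every row from `students a`; unmatched rows get NULL for `students b`'s columns.
Matching on a.stu_id <> b.stu_id.
- stu_id=3: 3 matching b row(s), so 3 row(s) emitted.
- stu_id=1: 4 matching b row(s), so 4 row(s) emitted.
- stu_id=5: 4 matching b row(s), so 4 row(s) emitted.
- stu_id=8: 4 matching b row(s), so 4 row(s) emitted.
- stu_id=3: 3 matching b row(s), so 3 row(s) emitted.
Total: 18 rows.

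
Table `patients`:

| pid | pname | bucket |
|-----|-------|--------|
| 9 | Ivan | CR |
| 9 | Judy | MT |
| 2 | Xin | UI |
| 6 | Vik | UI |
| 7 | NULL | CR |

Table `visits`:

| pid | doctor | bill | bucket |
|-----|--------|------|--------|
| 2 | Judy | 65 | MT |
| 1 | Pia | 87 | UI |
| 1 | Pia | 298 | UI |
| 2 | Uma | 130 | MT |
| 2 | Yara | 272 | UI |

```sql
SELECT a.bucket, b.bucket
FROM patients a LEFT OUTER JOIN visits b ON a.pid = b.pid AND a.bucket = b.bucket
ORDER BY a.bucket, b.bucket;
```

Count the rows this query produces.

5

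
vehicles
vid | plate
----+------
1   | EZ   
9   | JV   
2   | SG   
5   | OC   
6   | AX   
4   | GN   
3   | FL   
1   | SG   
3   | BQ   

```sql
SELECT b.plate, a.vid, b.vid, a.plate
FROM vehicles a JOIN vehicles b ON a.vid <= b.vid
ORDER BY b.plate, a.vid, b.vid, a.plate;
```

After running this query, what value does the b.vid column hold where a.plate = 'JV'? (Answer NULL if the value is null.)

9

INNER JOIN keeps only pairs where the ON condition holds.
Matching on a.vid <= b.vid.
- a (vid=1) pairs with 9 row(s) of b.
- a (vid=9) pairs with 1 row(s) of b.
- a (vid=2) pairs with 7 row(s) of b.
- a (vid=5) pairs with 3 row(s) of b.
- a (vid=6) pairs with 2 row(s) of b.
- a (vid=4) pairs with 4 row(s) of b.
- a (vid=3) pairs with 6 row(s) of b.
- a (vid=1) pairs with 9 row(s) of b.
- a (vid=3) pairs with 6 row(s) of b.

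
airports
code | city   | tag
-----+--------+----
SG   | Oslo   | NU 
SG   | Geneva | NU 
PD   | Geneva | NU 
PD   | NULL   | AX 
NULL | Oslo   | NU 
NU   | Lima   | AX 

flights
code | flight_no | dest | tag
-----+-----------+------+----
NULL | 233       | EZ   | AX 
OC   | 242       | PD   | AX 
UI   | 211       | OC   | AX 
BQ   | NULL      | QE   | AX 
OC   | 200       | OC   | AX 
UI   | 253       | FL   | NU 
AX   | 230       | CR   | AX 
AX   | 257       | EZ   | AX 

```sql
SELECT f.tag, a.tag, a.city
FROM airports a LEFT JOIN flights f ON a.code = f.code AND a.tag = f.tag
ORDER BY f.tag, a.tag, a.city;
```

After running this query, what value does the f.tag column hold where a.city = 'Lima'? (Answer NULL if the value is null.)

NULL

LEFT JOIN keeps every row from `airports`; unmatched rows get NULL for `flights`'s columns.
Matching on a.code = f.code AND a.tag = f.tag. A NULL in a compared column never satisfies the condition.
- a row (code=SG, tag=NU): no match → kept, f columns NULL.
- a row (code=SG, tag=NU): no match → kept, f columns NULL.
- a row (code=PD, tag=NU): no match → kept, f columns NULL.
- a row (code=PD, tag=AX): no match → kept, f columns NULL.
- a row (code=NULL, tag=NU): no match → kept, f columns NULL.
- a row (code=NU, tag=AX): no match → kept, f columns NULL.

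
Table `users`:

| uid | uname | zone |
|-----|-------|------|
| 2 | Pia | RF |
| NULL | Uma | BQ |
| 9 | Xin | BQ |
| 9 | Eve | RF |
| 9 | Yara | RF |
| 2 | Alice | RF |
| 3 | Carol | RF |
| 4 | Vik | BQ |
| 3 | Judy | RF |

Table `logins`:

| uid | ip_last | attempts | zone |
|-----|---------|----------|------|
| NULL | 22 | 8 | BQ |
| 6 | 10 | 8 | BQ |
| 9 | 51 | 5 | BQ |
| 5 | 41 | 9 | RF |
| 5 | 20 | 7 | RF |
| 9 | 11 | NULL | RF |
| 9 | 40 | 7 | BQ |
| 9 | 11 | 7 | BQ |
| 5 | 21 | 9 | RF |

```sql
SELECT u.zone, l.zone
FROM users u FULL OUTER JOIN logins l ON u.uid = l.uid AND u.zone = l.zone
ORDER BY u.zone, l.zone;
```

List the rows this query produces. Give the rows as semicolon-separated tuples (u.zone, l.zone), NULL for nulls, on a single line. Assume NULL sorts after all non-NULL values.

(BQ, BQ); (BQ, BQ); (BQ, BQ); (BQ, NULL); (BQ, NULL); (RF, RF); (RF, RF); (RF, NULL); (RF, NULL); (RF, NULL); (RF, NULL); (NULL, BQ); (NULL, BQ); (NULL, RF); (NULL, RF); (NULL, RF)

FULL OUTER JOIN keeps every row from both sides; unmatched rows get NULL for the other side's columns.
Matching on u.uid = l.uid AND u.zone = l.zone. A NULL in a compared column never satisfies the condition.
- u (uid=2, zone=RF) has no partner → padded with NULL.
- u (uid=NULL, zone=BQ) has no partner → padded with NULL.
- u (uid=9, zone=BQ) pairs with 3 row(s) of l.
- u (uid=9, zone=RF) pairs with 1 row(s) of l.
- u (uid=9, zone=RF) pairs with 1 row(s) of l.
- u (uid=2, zone=RF) has no partner → padded with NULL.
- u (uid=3, zone=RF) has no partner → padded with NULL.
- u (uid=4, zone=BQ) has no partner → padded with NULL.
- u (uid=3, zone=RF) has no partner → padded with NULL.
- 5 row(s) from l found no u partner → padded with NULL.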